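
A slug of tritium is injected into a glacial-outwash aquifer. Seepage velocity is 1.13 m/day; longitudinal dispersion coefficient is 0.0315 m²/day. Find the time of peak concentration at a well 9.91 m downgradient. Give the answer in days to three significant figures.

8.75 days

For the 1D instantaneous-source solution, setting ∂C/∂t = 0 at fixed x gives v²t² + 2Dt − x² = 0, so t = (√(D² + v²x²) − D)/v².
√(D² + v²x²) = √(0.0315² + 1.13² × 9.91²) = 11.20; v² = 1.2769.
t = (11.20 − 0.0315)/1.2769 = 8.75 days (vs. the pure-advection estimate x/v = 8.77 d).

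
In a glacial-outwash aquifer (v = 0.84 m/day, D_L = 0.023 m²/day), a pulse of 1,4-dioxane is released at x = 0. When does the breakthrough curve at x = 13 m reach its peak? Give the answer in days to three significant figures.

For the 1D instantaneous-source solution, setting ∂C/∂t = 0 at fixed x gives v²t² + 2Dt − x² = 0, so t = (√(D² + v²x²) − D)/v².
√(D² + v²x²) = √(0.023² + 0.84² × 13²) = 10.92; v² = 0.7056.
t = (10.92 − 0.023)/0.7056 = 15.4 days (vs. the pure-advection estimate x/v = 15.5 d).

15.4 days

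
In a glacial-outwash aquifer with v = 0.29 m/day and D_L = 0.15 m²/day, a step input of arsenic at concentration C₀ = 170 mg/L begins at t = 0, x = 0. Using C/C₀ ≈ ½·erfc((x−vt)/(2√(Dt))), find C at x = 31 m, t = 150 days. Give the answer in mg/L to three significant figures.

165 mg/L

For a continuous step input, C/C₀ ≈ ½·erfc((x−vt)/(2√(Dt))).
vt = 0.29 × 150 = 43.5 m and 2√(Dt) = 2√(0.15 × 150) = 9.487 m.
Argument (x−vt)/(2√(Dt)) = (31 − 43.5)/9.487 = -1.318; ½·erfc(-1.318) = 0.9688.
C = 170 × 0.9688 = 165 mg/L.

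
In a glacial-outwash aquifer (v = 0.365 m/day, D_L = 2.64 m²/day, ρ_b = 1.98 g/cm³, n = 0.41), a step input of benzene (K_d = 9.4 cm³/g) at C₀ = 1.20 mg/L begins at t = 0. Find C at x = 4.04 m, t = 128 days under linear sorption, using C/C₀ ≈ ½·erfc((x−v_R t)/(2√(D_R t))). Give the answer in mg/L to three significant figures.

0.256 mg/L

Retardation factor R = 1 + ρ_b·K_d/n = 1 + 1.98 × 9.4/0.41 = 46.40.
Sorption retards both mechanisms: v_R = v/R = 0.007866 m/day, D_R = D/R = 0.05690 m²/day.
v_R·t = 0.007866 × 128 = 1.006848 m; 2√(D_R t) = 5.397 m; argument = (4.04 − 1.006848)/5.397 = 0.5620.
C = C₀ × ½·erfc(0.5620) = 1.20 × 0.2134 = 0.256 mg/L.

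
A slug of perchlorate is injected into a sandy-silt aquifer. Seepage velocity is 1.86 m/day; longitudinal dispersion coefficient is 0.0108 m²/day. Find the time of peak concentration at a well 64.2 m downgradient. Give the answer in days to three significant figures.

For the 1D instantaneous-source solution, setting ∂C/∂t = 0 at fixed x gives v²t² + 2Dt − x² = 0, so t = (√(D² + v²x²) − D)/v².
√(D² + v²x²) = √(0.0108² + 1.86² × 64.2²) = 119.4; v² = 3.4596.
t = (119.4 − 0.0108)/3.4596 = 34.5 days (vs. the pure-advection estimate x/v = 34.5 d).

34.5 days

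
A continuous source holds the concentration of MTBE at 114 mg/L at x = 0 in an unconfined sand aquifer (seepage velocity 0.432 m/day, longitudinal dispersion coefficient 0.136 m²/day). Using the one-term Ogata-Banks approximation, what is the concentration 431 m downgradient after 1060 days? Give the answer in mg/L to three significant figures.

For a continuous step input, C/C₀ ≈ ½·erfc((x−vt)/(2√(Dt))).
vt = 0.432 × 1060 = 457.92 m and 2√(Dt) = 2√(0.136 × 1060) = 24.01 m.
Argument (x−vt)/(2√(Dt)) = (431 − 457.92)/24.01 = -1.121; ½·erfc(-1.121) = 0.9436.
C = 114 × 0.9436 = 108 mg/L.

108 mg/L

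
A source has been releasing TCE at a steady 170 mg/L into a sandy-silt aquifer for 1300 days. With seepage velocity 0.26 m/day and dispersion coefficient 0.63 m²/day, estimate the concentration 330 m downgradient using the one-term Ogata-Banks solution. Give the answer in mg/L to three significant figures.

For a continuous step input, C/C₀ ≈ ½·erfc((x−vt)/(2√(Dt))).
vt = 0.26 × 1300 = 338 m and 2√(Dt) = 2√(0.63 × 1300) = 57.24 m.
Argument (x−vt)/(2√(Dt)) = (330 − 338)/57.24 = -0.1398; ½·erfc(-0.1398) = 0.5784.
C = 170 × 0.5784 = 98.3 mg/L.

98.3 mg/L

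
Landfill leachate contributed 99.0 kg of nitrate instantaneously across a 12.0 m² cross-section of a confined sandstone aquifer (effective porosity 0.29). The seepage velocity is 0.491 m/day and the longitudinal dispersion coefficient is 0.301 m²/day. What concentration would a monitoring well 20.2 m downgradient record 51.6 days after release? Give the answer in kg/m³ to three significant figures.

1.33 kg/m³

For an instantaneous plane source, C(x,t) = M/(n_e·A·√(4πDt)) · exp(−(x−vt)²/(4Dt)), with n_e·A the pore (flow) area.
Plume center vt = 0.491 × 51.6 = 25.3356 m, so the well at 20.2 m is 5.1356 m upgradient of the peak.
√(4πDt) = 13.97 m, giving peak height M/(n_e·A·√(4πDt)) = 99.0/(0.29 × 12.0 × 13.97) = 2.036 kg/m³.
(x−vt)²/(4Dt) = (-5.1356)²/(4 × 0.301 × 51.6) = 0.4245; exp(−0.4245) = 0.6541.
C = 2.036 × 0.6541 = 1.33 kg/m³.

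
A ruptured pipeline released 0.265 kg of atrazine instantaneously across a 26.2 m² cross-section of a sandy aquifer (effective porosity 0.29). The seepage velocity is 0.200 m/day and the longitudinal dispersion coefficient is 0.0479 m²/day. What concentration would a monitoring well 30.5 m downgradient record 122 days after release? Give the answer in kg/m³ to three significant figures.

0.000828 kg/m³

For an instantaneous plane source, C(x,t) = M/(n_e·A·√(4πDt)) · exp(−(x−vt)²/(4Dt)), with n_e·A the pore (flow) area.
Plume center vt = 0.200 × 122 = 24.4 m, so the well at 30.5 m is 6.1 m downgradient of the peak.
√(4πDt) = 8.569 m, giving peak height M/(n_e·A·√(4πDt)) = 0.265/(0.29 × 26.2 × 8.569) = 0.004070 kg/m³.
(x−vt)²/(4Dt) = (6.1)²/(4 × 0.0479 × 122) = 1.592; exp(−1.592) = 0.2035.
C = 0.004070 × 0.2035 = 0.000828 kg/m³.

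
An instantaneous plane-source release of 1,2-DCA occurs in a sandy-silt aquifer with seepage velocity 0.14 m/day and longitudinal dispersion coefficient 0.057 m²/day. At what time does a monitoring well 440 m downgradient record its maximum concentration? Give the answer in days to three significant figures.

For the 1D instantaneous-source solution, setting ∂C/∂t = 0 at fixed x gives v²t² + 2Dt − x² = 0, so t = (√(D² + v²x²) − D)/v².
√(D² + v²x²) = √(0.057² + 0.14² × 440²) = 61.60; v² = 0.0196.
t = (61.60 − 0.057)/0.0196 = 3140 days (vs. the pure-advection estimate x/v = 3140 d).

3140 days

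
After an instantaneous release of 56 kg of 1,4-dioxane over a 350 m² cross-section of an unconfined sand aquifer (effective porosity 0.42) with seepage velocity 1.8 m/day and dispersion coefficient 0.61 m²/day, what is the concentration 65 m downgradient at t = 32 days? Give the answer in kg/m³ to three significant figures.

For an instantaneous plane source, C(x,t) = M/(n_e·A·√(4πDt)) · exp(−(x−vt)²/(4Dt)), with n_e·A the pore (flow) area.
Plume center vt = 1.8 × 32 = 57.6 m, so the well at 65 m is 7.4 m downgradient of the peak.
√(4πDt) = 15.66 m, giving peak height M/(n_e·A·√(4πDt)) = 56/(0.42 × 350 × 15.66) = 0.02433 kg/m³.
(x−vt)²/(4Dt) = (7.4)²/(4 × 0.61 × 32) = 0.7013; exp(−0.7013) = 0.4959.
C = 0.02433 × 0.4959 = 0.0121 kg/m³.

0.0121 kg/m³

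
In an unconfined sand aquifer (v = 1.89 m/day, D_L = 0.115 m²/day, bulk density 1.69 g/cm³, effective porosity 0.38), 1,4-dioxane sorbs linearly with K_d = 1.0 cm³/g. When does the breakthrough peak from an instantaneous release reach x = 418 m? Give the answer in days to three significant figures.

Retardation factor R = 1 + ρ_b·K_d/n = 1 + 1.69 × 1.0/0.38 = 5.447.
Sorption retards both mechanisms: v_R = v/R = 0.3470 m/day, D_R = D/R = 0.02111 m²/day.
Peak time from v_R²t² + 2D_R t − x² = 0: t = (√(D_R² + v_R²x²) − D_R)/v_R².
√(D_R² + v_R²x²) = √(0.02111² + 0.3470² × 418²) = 145.0; v_R² = 0.1204.
t = (145.0 − 0.02111)/0.1204 = 1200 days.

1200 days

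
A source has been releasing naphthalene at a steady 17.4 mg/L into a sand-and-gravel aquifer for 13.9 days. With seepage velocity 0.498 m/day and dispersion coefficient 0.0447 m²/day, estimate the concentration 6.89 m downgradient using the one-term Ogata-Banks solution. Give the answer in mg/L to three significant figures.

8.90 mg/L

For a continuous step input, C/C₀ ≈ ½·erfc((x−vt)/(2√(Dt))).
vt = 0.498 × 13.9 = 6.9222 m and 2√(Dt) = 2√(0.0447 × 13.9) = 1.576 m.
Argument (x−vt)/(2√(Dt)) = (6.89 − 6.9222)/1.576 = -0.02043; ½·erfc(-0.02043) = 0.5115.
C = 17.4 × 0.5115 = 8.90 mg/L.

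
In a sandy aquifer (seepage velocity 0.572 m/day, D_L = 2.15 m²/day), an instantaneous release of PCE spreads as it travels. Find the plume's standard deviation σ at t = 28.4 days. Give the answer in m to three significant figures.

11.1 m

Dispersive spreading gives a Gaussian with σ² = 2Dt; advection only shifts the center.
σ = √(2 × 2.15 × 28.4) = 11.1 m.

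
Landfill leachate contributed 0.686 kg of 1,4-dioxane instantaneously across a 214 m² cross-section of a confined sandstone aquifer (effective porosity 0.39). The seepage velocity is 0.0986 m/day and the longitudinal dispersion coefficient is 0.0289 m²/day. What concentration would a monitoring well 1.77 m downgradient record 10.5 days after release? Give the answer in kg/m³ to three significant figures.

0.00270 kg/m³

For an instantaneous plane source, C(x,t) = M/(n_e·A·√(4πDt)) · exp(−(x−vt)²/(4Dt)), with n_e·A the pore (flow) area.
Plume center vt = 0.0986 × 10.5 = 1.0353 m, so the well at 1.77 m is 0.7347 m downgradient of the peak.
√(4πDt) = 1.953 m, giving peak height M/(n_e·A·√(4πDt)) = 0.686/(0.39 × 214 × 1.953) = 0.004209 kg/m³.
(x−vt)²/(4Dt) = (0.7347)²/(4 × 0.0289 × 10.5) = 0.4447; exp(−0.4447) = 0.6410.
C = 0.004209 × 0.6410 = 0.00270 kg/m³.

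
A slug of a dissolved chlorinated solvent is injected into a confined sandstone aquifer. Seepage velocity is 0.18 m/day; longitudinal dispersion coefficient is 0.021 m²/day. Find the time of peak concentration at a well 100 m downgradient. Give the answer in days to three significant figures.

555 days

For the 1D instantaneous-source solution, setting ∂C/∂t = 0 at fixed x gives v²t² + 2Dt − x² = 0, so t = (√(D² + v²x²) − D)/v².
√(D² + v²x²) = √(0.021² + 0.18² × 100²) = 18.00; v² = 0.0324.
t = (18.00 − 0.021)/0.0324 = 555 days (vs. the pure-advection estimate x/v = 556 d).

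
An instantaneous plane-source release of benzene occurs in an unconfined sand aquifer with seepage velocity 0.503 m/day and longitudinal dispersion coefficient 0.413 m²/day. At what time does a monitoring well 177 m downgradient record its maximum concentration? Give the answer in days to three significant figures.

For the 1D instantaneous-source solution, setting ∂C/∂t = 0 at fixed x gives v²t² + 2Dt − x² = 0, so t = (√(D² + v²x²) − D)/v².
√(D² + v²x²) = √(0.413² + 0.503² × 177²) = 89.03; v² = 0.253009.
t = (89.03 − 0.413)/0.253009 = 350 days (vs. the pure-advection estimate x/v = 352 d).

350 days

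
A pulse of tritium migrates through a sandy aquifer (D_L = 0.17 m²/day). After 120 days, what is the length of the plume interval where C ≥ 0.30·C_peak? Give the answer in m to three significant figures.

19.8 m

The plume is Gaussian with σ = √(2Dt) = √(2 × 0.17 × 120) = 6.387 m.
C/C_peak = exp(−Δx²/(2σ²)) = 0.30 ⇒ Δx = σ·√(−2 ln 0.30) = 6.387 × 1.552 = 9.913 m.
Width = 2Δx = 19.8 m.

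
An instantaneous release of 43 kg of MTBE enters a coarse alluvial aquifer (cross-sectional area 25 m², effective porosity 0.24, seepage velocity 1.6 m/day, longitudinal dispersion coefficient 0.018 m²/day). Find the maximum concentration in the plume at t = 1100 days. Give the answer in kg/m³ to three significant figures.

The peak of an instantaneous 1D plume sits at x = vt; there the Gaussian factor is 1 and C_max = M/(n_e·A·√(4πDt)), where n_e·A is the pore area the mass is dissolved in.
√(4πDt) = √(4π × 0.018 × 1100) = 15.77 m, so C_max = 43/(0.24 × 25 × 15.77) = 0.454 kg/m³.

0.454 kg/m³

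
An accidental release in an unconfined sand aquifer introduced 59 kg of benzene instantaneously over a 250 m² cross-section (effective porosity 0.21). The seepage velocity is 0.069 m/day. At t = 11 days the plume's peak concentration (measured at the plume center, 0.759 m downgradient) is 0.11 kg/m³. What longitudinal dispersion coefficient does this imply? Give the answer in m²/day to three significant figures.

0.755 m²/day

At the plume center C_max = M/(n_e·A·√(4πDt)), so D = M²/(4πt·(n_e·A·C_max)²).
n_e·A·C_max = 0.21 × 250 × 0.11 = 5.775 kg/m.
D = 59²/(4π × 11 × 5.775²) = 0.755 m²/day.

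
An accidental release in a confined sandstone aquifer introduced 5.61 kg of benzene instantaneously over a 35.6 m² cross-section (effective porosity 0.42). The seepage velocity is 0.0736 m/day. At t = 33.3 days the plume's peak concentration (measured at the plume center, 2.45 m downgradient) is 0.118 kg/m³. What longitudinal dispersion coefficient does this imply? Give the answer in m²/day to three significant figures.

At the plume center C_max = M/(n_e·A·√(4πDt)), so D = M²/(4πt·(n_e·A·C_max)²).
n_e·A·C_max = 0.42 × 35.6 × 0.118 = 1.764 kg/m.
D = 5.61²/(4π × 33.3 × 1.764²) = 0.0242 m²/day.

0.0242 m²/day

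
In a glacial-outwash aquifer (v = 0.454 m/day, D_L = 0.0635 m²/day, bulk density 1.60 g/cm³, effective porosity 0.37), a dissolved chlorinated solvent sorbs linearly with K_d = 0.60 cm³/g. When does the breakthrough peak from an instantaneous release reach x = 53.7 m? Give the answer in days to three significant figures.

Retardation factor R = 1 + ρ_b·K_d/n = 1 + 1.60 × 0.60/0.37 = 3.595.
Sorption retards both mechanisms: v_R = v/R = 0.1263 m/day, D_R = D/R = 0.01766 m²/day.
Peak time from v_R²t² + 2D_R t − x² = 0: t = (√(D_R² + v_R²x²) − D_R)/v_R².
√(D_R² + v_R²x²) = √(0.01766² + 0.1263² × 53.7²) = 6.782; v_R² = 0.01595.
t = (6.782 − 0.01766)/0.01595 = 424 days.

424 days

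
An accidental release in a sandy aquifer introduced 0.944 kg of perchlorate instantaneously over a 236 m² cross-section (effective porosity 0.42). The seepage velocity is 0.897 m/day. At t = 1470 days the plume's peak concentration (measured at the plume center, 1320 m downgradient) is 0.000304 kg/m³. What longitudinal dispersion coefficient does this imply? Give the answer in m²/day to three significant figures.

0.0531 m²/day

At the plume center C_max = M/(n_e·A·√(4πDt)), so D = M²/(4πt·(n_e·A·C_max)²).
n_e·A·C_max = 0.42 × 236 × 0.000304 = 0.03013 kg/m.
D = 0.944²/(4π × 1470 × 0.03013²) = 0.0531 m²/day.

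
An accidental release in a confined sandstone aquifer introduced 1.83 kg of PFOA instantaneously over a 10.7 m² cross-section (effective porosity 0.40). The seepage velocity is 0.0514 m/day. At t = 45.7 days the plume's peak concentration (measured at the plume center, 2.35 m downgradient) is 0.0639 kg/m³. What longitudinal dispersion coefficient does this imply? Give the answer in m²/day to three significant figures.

At the plume center C_max = M/(n_e·A·√(4πDt)), so D = M²/(4πt·(n_e·A·C_max)²).
n_e·A·C_max = 0.40 × 10.7 × 0.0639 = 0.2735 kg/m.
D = 1.83²/(4π × 45.7 × 0.2735²) = 0.0780 m²/day.

0.0780 m²/day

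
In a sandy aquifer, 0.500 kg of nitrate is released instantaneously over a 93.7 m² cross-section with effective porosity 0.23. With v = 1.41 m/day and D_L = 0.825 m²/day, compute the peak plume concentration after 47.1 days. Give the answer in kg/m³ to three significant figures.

0.00105 kg/m³

The peak of an instantaneous 1D plume sits at x = vt; there the Gaussian factor is 1 and C_max = M/(n_e·A·√(4πDt)), where n_e·A is the pore area the mass is dissolved in.
√(4πDt) = √(4π × 0.825 × 47.1) = 22.10 m, so C_max = 0.500/(0.23 × 93.7 × 22.10) = 0.00105 kg/m³.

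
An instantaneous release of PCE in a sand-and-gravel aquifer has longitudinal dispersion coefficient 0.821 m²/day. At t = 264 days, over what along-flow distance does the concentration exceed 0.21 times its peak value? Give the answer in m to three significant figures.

The plume is Gaussian with σ = √(2Dt) = √(2 × 0.821 × 264) = 20.82 m.
C/C_peak = exp(−Δx²/(2σ²)) = 0.21 ⇒ Δx = σ·√(−2 ln 0.21) = 20.82 × 1.767 = 36.79 m.
Width = 2Δx = 73.6 m.

73.6 m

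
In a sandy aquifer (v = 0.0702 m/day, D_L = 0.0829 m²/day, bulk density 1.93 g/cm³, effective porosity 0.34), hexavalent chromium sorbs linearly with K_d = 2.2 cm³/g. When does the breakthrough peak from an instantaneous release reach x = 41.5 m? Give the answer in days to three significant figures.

7750 days

Retardation factor R = 1 + ρ_b·K_d/n = 1 + 1.93 × 2.2/0.34 = 13.49.
Sorption retards both mechanisms: v_R = v/R = 0.005204 m/day, D_R = D/R = 0.006145 m²/day.
Peak time from v_R²t² + 2D_R t − x² = 0: t = (√(D_R² + v_R²x²) − D_R)/v_R².
√(D_R² + v_R²x²) = √(0.006145² + 0.005204² × 41.5²) = 0.2161; v_R² = 2.708e-05.
t = (0.2161 − 0.006145)/2.708e-05 = 7750 days.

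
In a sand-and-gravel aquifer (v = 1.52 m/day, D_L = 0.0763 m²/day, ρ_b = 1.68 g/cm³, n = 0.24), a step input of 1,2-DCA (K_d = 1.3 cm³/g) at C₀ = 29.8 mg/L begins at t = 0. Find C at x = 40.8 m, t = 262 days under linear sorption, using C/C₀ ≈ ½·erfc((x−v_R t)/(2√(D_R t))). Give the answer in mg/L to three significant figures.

7.32 mg/L

Retardation factor R = 1 + ρ_b·K_d/n = 1 + 1.68 × 1.3/0.24 = 10.10.
Sorption retards both mechanisms: v_R = v/R = 0.1505 m/day, D_R = D/R = 0.007554 m²/day.
v_R·t = 0.1505 × 262 = 39.431 m; 2√(D_R t) = 2.814 m; argument = (40.8 − 39.431)/2.814 = 0.4865.
C = C₀ × ½·erfc(0.4865) = 29.8 × 0.2457 = 7.32 mg/L.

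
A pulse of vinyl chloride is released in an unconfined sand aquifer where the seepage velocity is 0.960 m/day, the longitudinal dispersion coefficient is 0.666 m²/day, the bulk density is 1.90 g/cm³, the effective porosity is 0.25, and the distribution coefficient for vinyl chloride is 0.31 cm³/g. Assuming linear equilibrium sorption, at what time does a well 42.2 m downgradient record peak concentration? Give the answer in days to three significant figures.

Retardation factor R = 1 + ρ_b·K_d/n = 1 + 1.90 × 0.31/0.25 = 3.356.
Sorption retards both mechanisms: v_R = v/R = 0.2861 m/day, D_R = D/R = 0.1985 m²/day.
Peak time from v_R²t² + 2D_R t − x² = 0: t = (√(D_R² + v_R²x²) − D_R)/v_R².
√(D_R² + v_R²x²) = √(0.1985² + 0.2861² × 42.2²) = 12.08; v_R² = 0.08185.
t = (12.08 − 0.1985)/0.08185 = 145 days.

145 days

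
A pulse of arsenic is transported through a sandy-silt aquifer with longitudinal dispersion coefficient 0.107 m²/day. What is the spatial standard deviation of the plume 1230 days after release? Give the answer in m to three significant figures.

16.2 m

Dispersive spreading gives a Gaussian with σ² = 2Dt; advection only shifts the center.
σ = √(2 × 0.107 × 1230) = 16.2 m.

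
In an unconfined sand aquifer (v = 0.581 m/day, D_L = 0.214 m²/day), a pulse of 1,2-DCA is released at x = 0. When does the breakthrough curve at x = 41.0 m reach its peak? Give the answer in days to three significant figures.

69.9 days

For the 1D instantaneous-source solution, setting ∂C/∂t = 0 at fixed x gives v²t² + 2Dt − x² = 0, so t = (√(D² + v²x²) − D)/v².
√(D² + v²x²) = √(0.214² + 0.581² × 41.0²) = 23.82; v² = 0.337561.
t = (23.82 − 0.214)/0.337561 = 69.9 days (vs. the pure-advection estimate x/v = 70.6 d).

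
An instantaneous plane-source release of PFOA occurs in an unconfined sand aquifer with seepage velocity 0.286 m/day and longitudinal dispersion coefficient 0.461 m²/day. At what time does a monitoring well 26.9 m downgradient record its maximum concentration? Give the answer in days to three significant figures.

For the 1D instantaneous-source solution, setting ∂C/∂t = 0 at fixed x gives v²t² + 2Dt − x² = 0, so t = (√(D² + v²x²) − D)/v².
√(D² + v²x²) = √(0.461² + 0.286² × 26.9²) = 7.707; v² = 0.081796.
t = (7.707 − 0.461)/0.081796 = 88.6 days (vs. the pure-advection estimate x/v = 94.1 d).

88.6 days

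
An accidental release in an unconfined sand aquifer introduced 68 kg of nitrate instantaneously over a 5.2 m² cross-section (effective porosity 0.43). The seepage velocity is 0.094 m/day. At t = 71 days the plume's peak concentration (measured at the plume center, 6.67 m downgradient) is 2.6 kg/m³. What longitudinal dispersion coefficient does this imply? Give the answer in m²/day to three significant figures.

At the plume center C_max = M/(n_e·A·√(4πDt)), so D = M²/(4πt·(n_e·A·C_max)²).
n_e·A·C_max = 0.43 × 5.2 × 2.6 = 5.814 kg/m.
D = 68²/(4π × 71 × 5.814²) = 0.153 m²/day.

0.153 m²/day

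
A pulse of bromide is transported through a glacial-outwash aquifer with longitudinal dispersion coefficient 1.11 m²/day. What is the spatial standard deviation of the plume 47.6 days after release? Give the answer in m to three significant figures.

10.3 m

Dispersive spreading gives a Gaussian with σ² = 2Dt; advection only shifts the center.
σ = √(2 × 1.11 × 47.6) = 10.3 m.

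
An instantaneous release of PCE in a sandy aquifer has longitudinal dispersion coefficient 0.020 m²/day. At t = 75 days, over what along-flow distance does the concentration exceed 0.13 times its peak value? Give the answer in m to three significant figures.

The plume is Gaussian with σ = √(2Dt) = √(2 × 0.020 × 75) = 1.732 m.
C/C_peak = exp(−Δx²/(2σ²)) = 0.13 ⇒ Δx = σ·√(−2 ln 0.13) = 1.732 × 2.020 = 3.499 m.
Width = 2Δx = 7.00 m.

7.00 m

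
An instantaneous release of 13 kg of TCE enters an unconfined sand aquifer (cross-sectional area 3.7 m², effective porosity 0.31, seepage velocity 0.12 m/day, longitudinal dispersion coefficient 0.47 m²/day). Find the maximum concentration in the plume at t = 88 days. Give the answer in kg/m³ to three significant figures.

0.497 kg/m³

The peak of an instantaneous 1D plume sits at x = vt; there the Gaussian factor is 1 and C_max = M/(n_e·A·√(4πDt)), where n_e·A is the pore area the mass is dissolved in.
√(4πDt) = √(4π × 0.47 × 88) = 22.80 m, so C_max = 13/(0.31 × 3.7 × 22.80) = 0.497 kg/m³.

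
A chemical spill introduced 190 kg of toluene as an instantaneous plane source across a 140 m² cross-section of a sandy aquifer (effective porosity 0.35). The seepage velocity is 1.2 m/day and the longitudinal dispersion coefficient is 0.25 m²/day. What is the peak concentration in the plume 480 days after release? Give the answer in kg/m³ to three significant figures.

The peak of an instantaneous 1D plume sits at x = vt; there the Gaussian factor is 1 and C_max = M/(n_e·A·√(4πDt)), where n_e·A is the pore area the mass is dissolved in.
√(4πDt) = √(4π × 0.25 × 480) = 38.83 m, so C_max = 190/(0.35 × 140 × 38.83) = 0.0999 kg/m³.

0.0999 kg/m³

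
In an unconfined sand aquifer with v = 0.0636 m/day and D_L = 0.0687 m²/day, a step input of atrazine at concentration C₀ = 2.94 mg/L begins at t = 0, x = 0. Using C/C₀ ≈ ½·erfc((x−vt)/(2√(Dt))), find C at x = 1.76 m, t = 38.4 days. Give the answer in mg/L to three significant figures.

For a continuous step input, C/C₀ ≈ ½·erfc((x−vt)/(2√(Dt))).
vt = 0.0636 × 38.4 = 2.44224 m and 2√(Dt) = 2√(0.0687 × 38.4) = 3.248 m.
Argument (x−vt)/(2√(Dt)) = (1.76 − 2.44224)/3.248 = -0.2100; ½·erfc(-0.2100) = 0.6168.
C = 2.94 × 0.6168 = 1.81 mg/L.

1.81 mg/L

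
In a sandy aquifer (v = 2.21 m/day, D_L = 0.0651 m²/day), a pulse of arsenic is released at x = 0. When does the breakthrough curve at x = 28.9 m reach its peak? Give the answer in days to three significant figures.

For the 1D instantaneous-source solution, setting ∂C/∂t = 0 at fixed x gives v²t² + 2Dt − x² = 0, so t = (√(D² + v²x²) − D)/v².
√(D² + v²x²) = √(0.0651² + 2.21² × 28.9²) = 63.87; v² = 4.8841.
t = (63.87 − 0.0651)/4.8841 = 13.1 days (vs. the pure-advection estimate x/v = 13.1 d).

13.1 days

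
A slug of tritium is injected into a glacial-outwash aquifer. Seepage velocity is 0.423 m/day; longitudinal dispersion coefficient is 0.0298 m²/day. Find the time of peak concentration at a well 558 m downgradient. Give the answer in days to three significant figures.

1320 days

For the 1D instantaneous-source solution, setting ∂C/∂t = 0 at fixed x gives v²t² + 2Dt − x² = 0, so t = (√(D² + v²x²) − D)/v².
√(D² + v²x²) = √(0.0298² + 0.423² × 558²) = 236.0; v² = 0.178929.
t = (236.0 − 0.0298)/0.178929 = 1320 days (vs. the pure-advection estimate x/v = 1320 d).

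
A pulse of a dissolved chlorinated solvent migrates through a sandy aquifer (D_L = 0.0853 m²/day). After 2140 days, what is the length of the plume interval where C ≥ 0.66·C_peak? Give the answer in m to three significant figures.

34.8 m

The plume is Gaussian with σ = √(2Dt) = √(2 × 0.0853 × 2140) = 19.11 m.
C/C_peak = exp(−Δx²/(2σ²)) = 0.66 ⇒ Δx = σ·√(−2 ln 0.66) = 19.11 × 0.9116 = 17.42 m.
Width = 2Δx = 34.8 m.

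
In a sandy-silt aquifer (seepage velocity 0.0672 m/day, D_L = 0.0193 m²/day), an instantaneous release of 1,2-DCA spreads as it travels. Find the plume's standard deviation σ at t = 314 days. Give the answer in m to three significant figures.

Dispersive spreading gives a Gaussian with σ² = 2Dt; advection only shifts the center.
σ = √(2 × 0.0193 × 314) = 3.48 m.

3.48 m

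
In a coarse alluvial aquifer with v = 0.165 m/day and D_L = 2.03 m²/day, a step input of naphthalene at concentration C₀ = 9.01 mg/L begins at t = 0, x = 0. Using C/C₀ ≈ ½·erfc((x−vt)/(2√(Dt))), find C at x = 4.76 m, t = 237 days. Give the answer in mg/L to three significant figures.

For a continuous step input, C/C₀ ≈ ½·erfc((x−vt)/(2√(Dt))).
vt = 0.165 × 237 = 39.105 m and 2√(Dt) = 2√(2.03 × 237) = 43.87 m.
Argument (x−vt)/(2√(Dt)) = (4.76 − 39.105)/43.87 = -0.7829; ½·erfc(-0.7829) = 0.8659.
C = 9.01 × 0.8659 = 7.80 mg/L.

7.80 mg/L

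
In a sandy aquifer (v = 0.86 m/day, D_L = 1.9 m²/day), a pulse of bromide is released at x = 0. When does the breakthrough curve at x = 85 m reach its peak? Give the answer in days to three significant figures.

96.3 days

For the 1D instantaneous-source solution, setting ∂C/∂t = 0 at fixed x gives v²t² + 2Dt − x² = 0, so t = (√(D² + v²x²) − D)/v².
√(D² + v²x²) = √(1.9² + 0.86² × 85²) = 73.12; v² = 0.7396.
t = (73.12 − 1.9)/0.7396 = 96.3 days (vs. the pure-advection estimate x/v = 98.8 d).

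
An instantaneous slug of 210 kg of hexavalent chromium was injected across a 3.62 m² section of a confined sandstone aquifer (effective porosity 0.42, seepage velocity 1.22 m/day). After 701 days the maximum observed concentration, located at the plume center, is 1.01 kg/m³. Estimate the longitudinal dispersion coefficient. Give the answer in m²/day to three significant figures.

At the plume center C_max = M/(n_e·A·√(4πDt)), so D = M²/(4πt·(n_e·A·C_max)²).
n_e·A·C_max = 0.42 × 3.62 × 1.01 = 1.536 kg/m.
D = 210²/(4π × 701 × 1.536²) = 2.12 m²/day.

2.12 m²/day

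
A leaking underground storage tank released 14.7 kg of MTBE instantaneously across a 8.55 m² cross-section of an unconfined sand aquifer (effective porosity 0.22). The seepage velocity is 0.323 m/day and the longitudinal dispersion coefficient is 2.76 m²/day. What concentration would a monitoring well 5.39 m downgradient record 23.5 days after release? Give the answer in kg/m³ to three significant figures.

0.269 kg/m³

For an instantaneous plane source, C(x,t) = M/(n_e·A·√(4πDt)) · exp(−(x−vt)²/(4Dt)), with n_e·A the pore (flow) area.
Plume center vt = 0.323 × 23.5 = 7.5905 m, so the well at 5.39 m is 2.2005 m upgradient of the peak.
√(4πDt) = 28.55 m, giving peak height M/(n_e·A·√(4πDt)) = 14.7/(0.22 × 8.55 × 28.55) = 0.2737 kg/m³.
(x−vt)²/(4Dt) = (-2.2005)²/(4 × 2.76 × 23.5) = 0.01866; exp(−0.01866) = 0.9815.
C = 0.2737 × 0.9815 = 0.269 kg/m³.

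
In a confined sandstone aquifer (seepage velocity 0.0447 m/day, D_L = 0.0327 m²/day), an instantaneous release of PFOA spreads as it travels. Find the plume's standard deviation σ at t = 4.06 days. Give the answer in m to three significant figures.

Dispersive spreading gives a Gaussian with σ² = 2Dt; advection only shifts the center.
σ = √(2 × 0.0327 × 4.06) = 0.515 m.

0.515 m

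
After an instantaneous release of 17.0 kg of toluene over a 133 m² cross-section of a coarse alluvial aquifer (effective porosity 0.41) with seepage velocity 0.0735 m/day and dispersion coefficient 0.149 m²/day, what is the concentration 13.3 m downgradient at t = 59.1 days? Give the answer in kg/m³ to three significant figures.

For an instantaneous plane source, C(x,t) = M/(n_e·A·√(4πDt)) · exp(−(x−vt)²/(4Dt)), with n_e·A the pore (flow) area.
Plume center vt = 0.0735 × 59.1 = 4.34385 m, so the well at 13.3 m is 8.95615 m downgradient of the peak.
√(4πDt) = 10.52 m, giving peak height M/(n_e·A·√(4πDt)) = 17.0/(0.41 × 133 × 10.52) = 0.02963 kg/m³.
(x−vt)²/(4Dt) = (8.95615)²/(4 × 0.149 × 59.1) = 2.277; exp(−2.277) = 0.1026.
C = 0.02963 × 0.1026 = 0.00304 kg/m³.

0.00304 kg/m³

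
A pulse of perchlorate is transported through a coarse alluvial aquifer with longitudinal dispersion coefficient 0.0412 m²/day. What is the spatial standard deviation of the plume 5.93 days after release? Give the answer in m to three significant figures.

Dispersive spreading gives a Gaussian with σ² = 2Dt; advection only shifts the center.
σ = √(2 × 0.0412 × 5.93) = 0.699 m.

0.699 m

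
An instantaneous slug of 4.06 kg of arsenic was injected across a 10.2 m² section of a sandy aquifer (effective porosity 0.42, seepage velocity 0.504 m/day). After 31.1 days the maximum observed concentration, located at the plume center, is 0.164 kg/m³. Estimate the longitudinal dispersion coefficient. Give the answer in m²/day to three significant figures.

0.0854 m²/day

At the plume center C_max = M/(n_e·A·√(4πDt)), so D = M²/(4πt·(n_e·A·C_max)²).
n_e·A·C_max = 0.42 × 10.2 × 0.164 = 0.7026 kg/m.
D = 4.06²/(4π × 31.1 × 0.7026²) = 0.0854 m²/day.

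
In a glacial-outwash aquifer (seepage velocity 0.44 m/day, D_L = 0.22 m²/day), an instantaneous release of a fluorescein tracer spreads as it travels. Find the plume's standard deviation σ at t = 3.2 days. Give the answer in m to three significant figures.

Dispersive spreading gives a Gaussian with σ² = 2Dt; advection only shifts the center.
σ = √(2 × 0.22 × 3.2) = 1.19 m.

1.19 m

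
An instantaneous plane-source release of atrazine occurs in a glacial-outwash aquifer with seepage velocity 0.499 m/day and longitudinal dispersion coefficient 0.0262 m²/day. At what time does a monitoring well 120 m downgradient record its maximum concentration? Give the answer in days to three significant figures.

240 days

For the 1D instantaneous-source solution, setting ∂C/∂t = 0 at fixed x gives v²t² + 2Dt − x² = 0, so t = (√(D² + v²x²) − D)/v².
√(D² + v²x²) = √(0.0262² + 0.499² × 120²) = 59.88; v² = 0.249001.
t = (59.88 − 0.0262)/0.249001 = 240 days (vs. the pure-advection estimate x/v = 240 d).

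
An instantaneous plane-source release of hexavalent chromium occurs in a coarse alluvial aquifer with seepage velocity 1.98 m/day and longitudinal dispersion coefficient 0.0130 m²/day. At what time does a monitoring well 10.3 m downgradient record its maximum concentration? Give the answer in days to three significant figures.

5.20 days

For the 1D instantaneous-source solution, setting ∂C/∂t = 0 at fixed x gives v²t² + 2Dt − x² = 0, so t = (√(D² + v²x²) − D)/v².
√(D² + v²x²) = √(0.0130² + 1.98² × 10.3²) = 20.39; v² = 3.9204.
t = (20.39 − 0.0130)/3.9204 = 5.20 days (vs. the pure-advection estimate x/v = 5.20 d).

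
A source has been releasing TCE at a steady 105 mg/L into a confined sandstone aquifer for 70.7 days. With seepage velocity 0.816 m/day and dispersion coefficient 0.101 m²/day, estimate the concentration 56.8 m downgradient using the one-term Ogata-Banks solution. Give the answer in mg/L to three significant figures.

62.3 mg/L

For a continuous step input, C/C₀ ≈ ½·erfc((x−vt)/(2√(Dt))).
vt = 0.816 × 70.7 = 57.6912 m and 2√(Dt) = 2√(0.101 × 70.7) = 5.344 m.
Argument (x−vt)/(2√(Dt)) = (56.8 − 57.6912)/5.344 = -0.1668; ½·erfc(-0.1668) = 0.5932.
C = 105 × 0.5932 = 62.3 mg/L.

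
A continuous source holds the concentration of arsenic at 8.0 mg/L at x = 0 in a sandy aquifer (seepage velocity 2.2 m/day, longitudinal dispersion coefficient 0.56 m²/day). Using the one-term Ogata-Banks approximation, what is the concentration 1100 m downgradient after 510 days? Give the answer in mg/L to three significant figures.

For a continuous step input, C/C₀ ≈ ½·erfc((x−vt)/(2√(Dt))).
vt = 2.2 × 510 = 1122 m and 2√(Dt) = 2√(0.56 × 510) = 33.80 m.
Argument (x−vt)/(2√(Dt)) = (1100 − 1122)/33.80 = -0.6509; ½·erfc(-0.6509) = 0.8213.
C = 8.0 × 0.8213 = 6.57 mg/L.

6.57 mg/L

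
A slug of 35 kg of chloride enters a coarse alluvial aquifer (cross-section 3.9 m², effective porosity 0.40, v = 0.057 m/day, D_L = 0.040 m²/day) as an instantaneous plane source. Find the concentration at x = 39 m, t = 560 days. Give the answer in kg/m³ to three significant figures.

0.764 kg/m³

For an instantaneous plane source, C(x,t) = M/(n_e·A·√(4πDt)) · exp(−(x−vt)²/(4Dt)), with n_e·A the pore (flow) area.
Plume center vt = 0.057 × 560 = 31.92 m, so the well at 39 m is 7.08 m downgradient of the peak.
√(4πDt) = 16.78 m, giving peak height M/(n_e·A·√(4πDt)) = 35/(0.40 × 3.9 × 16.78) = 1.337 kg/m³.
(x−vt)²/(4Dt) = (7.08)²/(4 × 0.040 × 560) = 0.5594; exp(−0.5594) = 0.5716.
C = 1.337 × 0.5716 = 0.764 kg/m³.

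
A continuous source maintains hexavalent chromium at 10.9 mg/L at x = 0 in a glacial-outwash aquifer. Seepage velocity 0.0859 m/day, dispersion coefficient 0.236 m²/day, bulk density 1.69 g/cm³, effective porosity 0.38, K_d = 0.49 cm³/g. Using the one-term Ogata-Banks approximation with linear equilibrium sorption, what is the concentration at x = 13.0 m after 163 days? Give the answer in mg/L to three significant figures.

0.439 mg/L

Retardation factor R = 1 + ρ_b·K_d/n = 1 + 1.69 × 0.49/0.38 = 3.179.
Sorption retards both mechanisms: v_R = v/R = 0.02702 m/day, D_R = D/R = 0.07424 m²/day.
v_R·t = 0.02702 × 163 = 4.40426 m; 2√(D_R t) = 6.957 m; argument = (13.0 − 4.40426)/6.957 = 1.236.
C = C₀ × ½·erfc(1.236) = 10.9 × 0.04023 = 0.439 mg/L.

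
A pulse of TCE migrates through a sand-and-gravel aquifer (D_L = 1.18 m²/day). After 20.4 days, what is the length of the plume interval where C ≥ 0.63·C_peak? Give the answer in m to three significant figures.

13.3 m

The plume is Gaussian with σ = √(2Dt) = √(2 × 1.18 × 20.4) = 6.939 m.
C/C_peak = exp(−Δx²/(2σ²)) = 0.63 ⇒ Δx = σ·√(−2 ln 0.63) = 6.939 × 0.9613 = 6.670 m.
Width = 2Δx = 13.3 m.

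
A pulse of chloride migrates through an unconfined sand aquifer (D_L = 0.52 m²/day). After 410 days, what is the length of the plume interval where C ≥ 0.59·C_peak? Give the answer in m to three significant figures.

The plume is Gaussian with σ = √(2Dt) = √(2 × 0.52 × 410) = 20.65 m.
C/C_peak = exp(−Δx²/(2σ²)) = 0.59 ⇒ Δx = σ·√(−2 ln 0.59) = 20.65 × 1.027 = 21.21 m.
Width = 2Δx = 42.4 m.

42.4 m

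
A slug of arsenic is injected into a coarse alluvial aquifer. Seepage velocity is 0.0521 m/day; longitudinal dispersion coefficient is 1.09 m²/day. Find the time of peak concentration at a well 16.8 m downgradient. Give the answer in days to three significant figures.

113 days

For the 1D instantaneous-source solution, setting ∂C/∂t = 0 at fixed x gives v²t² + 2Dt − x² = 0, so t = (√(D² + v²x²) − D)/v².
√(D² + v²x²) = √(1.09² + 0.0521² × 16.8²) = 1.398; v² = 0.00271441.
t = (1.398 − 1.09)/0.00271441 = 113 days (vs. the pure-advection estimate x/v = 322 d).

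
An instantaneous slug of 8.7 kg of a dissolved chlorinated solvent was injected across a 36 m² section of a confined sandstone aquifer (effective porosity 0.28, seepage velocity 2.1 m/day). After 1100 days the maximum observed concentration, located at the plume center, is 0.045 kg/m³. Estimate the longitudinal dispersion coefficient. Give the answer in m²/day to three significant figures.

At the plume center C_max = M/(n_e·A·√(4πDt)), so D = M²/(4πt·(n_e·A·C_max)²).
n_e·A·C_max = 0.28 × 36 × 0.045 = 0.4536 kg/m.
D = 8.7²/(4π × 1100 × 0.4536²) = 0.0266 m²/day.

0.0266 m²/day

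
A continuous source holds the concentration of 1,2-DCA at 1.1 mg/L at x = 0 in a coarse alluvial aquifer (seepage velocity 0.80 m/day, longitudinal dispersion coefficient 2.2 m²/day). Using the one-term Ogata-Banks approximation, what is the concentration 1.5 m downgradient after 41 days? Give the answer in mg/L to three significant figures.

For a continuous step input, C/C₀ ≈ ½·erfc((x−vt)/(2√(Dt))).
vt = 0.80 × 41 = 32.8 m and 2√(Dt) = 2√(2.2 × 41) = 18.99 m.
Argument (x−vt)/(2√(Dt)) = (1.5 − 32.8)/18.99 = -1.648; ½·erfc(-1.648) = 0.9901.
C = 1.1 × 0.9901 = 1.09 mg/L.

1.09 mg/L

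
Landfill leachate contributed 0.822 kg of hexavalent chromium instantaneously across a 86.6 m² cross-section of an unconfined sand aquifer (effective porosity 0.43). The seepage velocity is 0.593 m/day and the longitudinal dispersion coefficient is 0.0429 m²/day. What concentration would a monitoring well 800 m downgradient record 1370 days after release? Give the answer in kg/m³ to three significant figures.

0.000422 kg/m³

For an instantaneous plane source, C(x,t) = M/(n_e·A·√(4πDt)) · exp(−(x−vt)²/(4Dt)), with n_e·A the pore (flow) area.
Plume center vt = 0.593 × 1370 = 812.41 m, so the well at 800 m is 12.41 m upgradient of the peak.
√(4πDt) = 27.18 m, giving peak height M/(n_e·A·√(4πDt)) = 0.822/(0.43 × 86.6 × 27.18) = 0.0008121 kg/m³.
(x−vt)²/(4Dt) = (-12.41)²/(4 × 0.0429 × 1370) = 0.6551; exp(−0.6551) = 0.5194.
C = 0.0008121 × 0.5194 = 0.000422 kg/m³.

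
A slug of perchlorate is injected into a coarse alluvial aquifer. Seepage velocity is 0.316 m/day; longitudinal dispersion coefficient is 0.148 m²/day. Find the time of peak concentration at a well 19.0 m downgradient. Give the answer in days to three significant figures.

58.7 days

For the 1D instantaneous-source solution, setting ∂C/∂t = 0 at fixed x gives v²t² + 2Dt − x² = 0, so t = (√(D² + v²x²) − D)/v².
√(D² + v²x²) = √(0.148² + 0.316² × 19.0²) = 6.006; v² = 0.099856.
t = (6.006 − 0.148)/0.099856 = 58.7 days (vs. the pure-advection estimate x/v = 60.1 d).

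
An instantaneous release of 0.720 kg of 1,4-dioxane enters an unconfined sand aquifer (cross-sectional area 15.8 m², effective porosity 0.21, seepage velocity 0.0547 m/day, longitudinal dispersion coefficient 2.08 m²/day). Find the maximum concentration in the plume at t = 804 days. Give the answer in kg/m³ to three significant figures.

0.00150 kg/m³

The peak of an instantaneous 1D plume sits at x = vt; there the Gaussian factor is 1 and C_max = M/(n_e·A·√(4πDt)), where n_e·A is the pore area the mass is dissolved in.
√(4πDt) = √(4π × 2.08 × 804) = 145.0 m, so C_max = 0.720/(0.21 × 15.8 × 145.0) = 0.00150 kg/m³.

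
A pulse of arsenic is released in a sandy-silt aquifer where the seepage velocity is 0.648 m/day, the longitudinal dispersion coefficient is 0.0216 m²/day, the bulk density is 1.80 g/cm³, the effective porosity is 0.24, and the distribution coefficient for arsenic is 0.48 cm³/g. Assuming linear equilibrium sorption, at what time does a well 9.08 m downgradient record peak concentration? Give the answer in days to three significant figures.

64.2 days

Retardation factor R = 1 + ρ_b·K_d/n = 1 + 1.80 × 0.48/0.24 = 4.600.
Sorption retards both mechanisms: v_R = v/R = 0.1409 m/day, D_R = D/R = 0.004696 m²/day.
Peak time from v_R²t² + 2D_R t − x² = 0: t = (√(D_R² + v_R²x²) − D_R)/v_R².
√(D_R² + v_R²x²) = √(0.004696² + 0.1409² × 9.08²) = 1.279; v_R² = 0.01985.
t = (1.279 − 0.004696)/0.01985 = 64.2 days.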